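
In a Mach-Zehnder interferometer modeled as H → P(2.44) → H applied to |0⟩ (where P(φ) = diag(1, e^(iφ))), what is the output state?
(0.1181 + 0.3227i)|0⟩ + (0.8819 - 0.3227i)|1⟩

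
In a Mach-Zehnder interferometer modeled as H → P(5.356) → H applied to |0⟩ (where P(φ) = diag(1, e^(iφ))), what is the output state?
(0.8 - 0.4i)|0⟩ + (0.2 + 0.4i)|1⟩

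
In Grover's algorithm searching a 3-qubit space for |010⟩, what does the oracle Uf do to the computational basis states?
Uf|x⟩ = -|x⟩ if x = 010, else |x⟩ (phase flip on target)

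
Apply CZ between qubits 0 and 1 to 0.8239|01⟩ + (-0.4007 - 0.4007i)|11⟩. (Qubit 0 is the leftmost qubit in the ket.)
0.8239|01⟩ + (0.4007 + 0.4007i)|11⟩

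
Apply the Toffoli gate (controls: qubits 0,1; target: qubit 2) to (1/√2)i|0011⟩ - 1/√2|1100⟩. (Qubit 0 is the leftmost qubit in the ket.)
(1/√2)i|0011⟩ - 1/√2|1110⟩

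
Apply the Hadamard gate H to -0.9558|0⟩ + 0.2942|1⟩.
-0.4678|0⟩ - 0.8839|1⟩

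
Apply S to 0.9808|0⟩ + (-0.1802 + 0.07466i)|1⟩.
0.9808|0⟩ + (-0.07466 - 0.1802i)|1⟩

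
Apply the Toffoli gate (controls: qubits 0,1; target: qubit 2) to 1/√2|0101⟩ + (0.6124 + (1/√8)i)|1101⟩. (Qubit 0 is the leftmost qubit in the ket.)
1/√2|0101⟩ + (0.6124 + (1/√8)i)|1111⟩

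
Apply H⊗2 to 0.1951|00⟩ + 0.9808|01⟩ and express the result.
0.588|00⟩ - 0.3929|01⟩ + 0.588|10⟩ - 0.3929|11⟩

H⊗2 gives amp(|y⟩) = (1/2) Σ_x (−1)^(x·y) amp(|x⟩), where x·y is the number of positions in which both x and y have a 1.
|00⟩: (0.1951 + 0.9808)/2 = 0.588
|01⟩: (0.1951 - 0.9808)/2 = -0.3929
|10⟩: (0.1951 + 0.9808)/2 = 0.588
|11⟩: (0.1951 - 0.9808)/2 = -0.3929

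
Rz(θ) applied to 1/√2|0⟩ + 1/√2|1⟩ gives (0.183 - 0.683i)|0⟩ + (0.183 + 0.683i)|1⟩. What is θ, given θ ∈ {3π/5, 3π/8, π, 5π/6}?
5π/6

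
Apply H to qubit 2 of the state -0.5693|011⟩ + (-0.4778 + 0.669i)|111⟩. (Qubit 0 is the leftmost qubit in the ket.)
-0.4026|010⟩ + 0.4026|011⟩ + (-0.3379 + 0.4731i)|110⟩ + (0.3379 - 0.4731i)|111⟩

H on qubit 2 mixes each pair of kets that differ only in qubit 2: amplitudes (a, b) of (|…0…⟩, |…1…⟩) become ((a + b)/√2, (a − b)/√2). Kets absent from the input have amplitude 0.
(|010⟩, |011⟩): (a, b) = (0, -0.5693) → (-0.4026, 0.4026)
(|110⟩, |111⟩): (a, b) = (0, (-0.4778 + 0.669i)) → ((-0.3379 + 0.4731i), (0.3379 - 0.4731i))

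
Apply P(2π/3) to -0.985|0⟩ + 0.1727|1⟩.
-0.985|0⟩ + (-0.08635 + 0.1496i)|1⟩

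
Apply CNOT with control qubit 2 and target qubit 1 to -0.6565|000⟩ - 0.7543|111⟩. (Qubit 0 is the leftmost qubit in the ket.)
-0.6565|000⟩ - 0.7543|101⟩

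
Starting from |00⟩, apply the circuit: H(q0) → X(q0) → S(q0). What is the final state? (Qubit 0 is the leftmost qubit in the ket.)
1/√2|00⟩ + (1/√2)i|10⟩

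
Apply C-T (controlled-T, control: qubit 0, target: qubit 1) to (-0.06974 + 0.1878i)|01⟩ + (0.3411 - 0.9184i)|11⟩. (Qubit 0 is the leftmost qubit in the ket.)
(-0.06974 + 0.1878i)|01⟩ + (0.8906 - 0.4082i)|11⟩

C-T leaves the control-|0⟩ kets |00⟩, |01⟩ unchanged and applies T to qubit 1 on the control-|1⟩ pair (|10⟩, |11⟩).
T = [[1, 0], [0, (1/√2 + (1/√2)i)]].
With a = amp(|10⟩) = 0 and b = amp(|11⟩) = (0.3411 - 0.9184i):
new amp(|10⟩) = (1)·a = 0
new amp(|11⟩) = (1/√2 + (1/√2)i)·b = (0.8906 - 0.4082i)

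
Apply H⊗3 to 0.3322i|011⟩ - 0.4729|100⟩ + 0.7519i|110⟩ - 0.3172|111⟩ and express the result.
(-0.2793 + 0.3833i)|000⟩ + (-0.05505 + 0.1484i)|001⟩ + (-0.05505 - 0.3833i)|010⟩ + (-0.2793 - 0.1484i)|011⟩ + (0.2793 - 0.1484i)|100⟩ + (0.05505 - 0.3833i)|101⟩ + (0.05505 + 0.1484i)|110⟩ + (0.2793 + 0.3833i)|111⟩

H⊗3 gives amp(|y⟩) = (1/2√2) Σ_x (−1)^(x·y) amp(|x⟩), where x·y is the number of positions in which both x and y have a 1.
|000⟩: (0.3322i - 0.4729 + 0.7519i - 0.3172)/(2√2) = (-0.2793 + 0.3833i)
|001⟩: (-0.3322i - 0.4729 + 0.7519i + 0.3172)/(2√2) = (-0.05505 + 0.1484i)
|010⟩: (-0.3322i - 0.4729 - 0.7519i + 0.3172)/(2√2) = (-0.05505 - 0.3833i)
|011⟩: (0.3322i - 0.4729 - 0.7519i - 0.3172)/(2√2) = (-0.2793 - 0.1484i)
|100⟩: (0.3322i + 0.4729 - 0.7519i + 0.3172)/(2√2) = (0.2793 - 0.1484i)
|101⟩: (-0.3322i + 0.4729 - 0.7519i - 0.3172)/(2√2) = (0.05505 - 0.3833i)
|110⟩: (-0.3322i + 0.4729 + 0.7519i - 0.3172)/(2√2) = (0.05505 + 0.1484i)
|111⟩: (0.3322i + 0.4729 + 0.7519i + 0.3172)/(2√2) = (0.2793 + 0.3833i)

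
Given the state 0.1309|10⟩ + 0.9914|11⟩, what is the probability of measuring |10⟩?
0.01713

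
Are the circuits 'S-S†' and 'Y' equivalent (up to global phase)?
No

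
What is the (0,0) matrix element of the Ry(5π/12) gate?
0.7934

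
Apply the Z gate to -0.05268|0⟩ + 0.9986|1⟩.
-0.05268|0⟩ - 0.9986|1⟩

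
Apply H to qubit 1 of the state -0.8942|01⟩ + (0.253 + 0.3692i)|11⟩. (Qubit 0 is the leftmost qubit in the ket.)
-0.6323|00⟩ + 0.6323|01⟩ + (0.1789 + 0.2611i)|10⟩ + (-0.1789 - 0.2611i)|11⟩

H on qubit 1 mixes each pair of kets that differ only in qubit 1: amplitudes (a, b) of (|…0…⟩, |…1…⟩) become ((a + b)/√2, (a − b)/√2). Kets absent from the input have amplitude 0.
(|00⟩, |01⟩): (a, b) = (0, -0.8942) → (-0.6323, 0.6323)
(|10⟩, |11⟩): (a, b) = (0, (0.253 + 0.3692i)) → ((0.1789 + 0.2611i), (-0.1789 - 0.2611i))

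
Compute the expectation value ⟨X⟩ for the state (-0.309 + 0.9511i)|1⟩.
0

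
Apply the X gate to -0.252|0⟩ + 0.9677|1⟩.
0.9677|0⟩ - 0.252|1⟩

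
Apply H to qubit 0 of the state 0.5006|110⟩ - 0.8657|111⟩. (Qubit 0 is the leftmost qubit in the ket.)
0.354|010⟩ - 0.6121|011⟩ - 0.354|110⟩ + 0.6121|111⟩

H on qubit 0 mixes each pair of kets that differ only in qubit 0: amplitudes (a, b) of (|…0…⟩, |…1…⟩) become ((a + b)/√2, (a − b)/√2). Kets absent from the input have amplitude 0.
(|010⟩, |110⟩): (a, b) = (0, 0.5006) → (0.354, -0.354)
(|011⟩, |111⟩): (a, b) = (0, -0.8657) → (-0.6121, 0.6121)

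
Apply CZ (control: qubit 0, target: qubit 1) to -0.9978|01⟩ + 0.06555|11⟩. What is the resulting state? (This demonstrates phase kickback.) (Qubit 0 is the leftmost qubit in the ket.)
-0.9978|01⟩ - 0.06555|11⟩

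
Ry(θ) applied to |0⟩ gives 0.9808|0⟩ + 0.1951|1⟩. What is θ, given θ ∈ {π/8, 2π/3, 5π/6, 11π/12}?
π/8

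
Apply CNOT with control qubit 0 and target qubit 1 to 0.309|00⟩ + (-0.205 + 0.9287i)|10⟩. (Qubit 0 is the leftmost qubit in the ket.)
0.309|00⟩ + (-0.205 + 0.9287i)|11⟩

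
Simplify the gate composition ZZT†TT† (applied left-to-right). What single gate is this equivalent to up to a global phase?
T†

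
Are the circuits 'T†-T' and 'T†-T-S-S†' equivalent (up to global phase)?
Yes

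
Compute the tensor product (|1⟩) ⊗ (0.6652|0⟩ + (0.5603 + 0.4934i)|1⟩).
0.6652|10⟩ + (0.5603 + 0.4934i)|11⟩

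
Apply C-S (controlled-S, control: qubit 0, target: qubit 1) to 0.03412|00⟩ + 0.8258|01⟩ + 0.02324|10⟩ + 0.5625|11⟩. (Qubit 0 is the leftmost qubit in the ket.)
0.03412|00⟩ + 0.8258|01⟩ + 0.02324|10⟩ + 0.5625i|11⟩

C-S leaves the control-|0⟩ kets |00⟩, |01⟩ unchanged and applies S to qubit 1 on the control-|1⟩ pair (|10⟩, |11⟩).
S = [[1, 0], [0, i]].
With a = amp(|10⟩) = 0.02324 and b = amp(|11⟩) = 0.5625:
new amp(|10⟩) = (1)·a = 0.02324
new amp(|11⟩) = (i)·b = 0.5625i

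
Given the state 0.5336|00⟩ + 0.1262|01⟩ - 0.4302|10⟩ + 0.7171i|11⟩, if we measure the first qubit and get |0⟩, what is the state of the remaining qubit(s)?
0.9732|0⟩ + 0.2302|1⟩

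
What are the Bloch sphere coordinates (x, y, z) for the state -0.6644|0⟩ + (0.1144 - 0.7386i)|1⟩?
(-0.152, 0.9815, -0.1172)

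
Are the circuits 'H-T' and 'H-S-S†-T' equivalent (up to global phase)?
Yes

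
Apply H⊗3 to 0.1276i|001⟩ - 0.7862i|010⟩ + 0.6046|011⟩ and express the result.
(0.2138 - 0.2329i)|000⟩ + (-0.2138 - 0.3231i)|001⟩ + (-0.2138 + 0.3231i)|010⟩ + (0.2138 + 0.2329i)|011⟩ + (0.2138 - 0.2329i)|100⟩ + (-0.2138 - 0.3231i)|101⟩ + (-0.2138 + 0.3231i)|110⟩ + (0.2138 + 0.2329i)|111⟩

H⊗3 gives amp(|y⟩) = (1/2√2) Σ_x (−1)^(x·y) amp(|x⟩), where x·y is the number of positions in which both x and y have a 1.
|000⟩: (0.1276i - 0.7862i + 0.6046)/(2√2) = (0.2138 - 0.2329i)
|001⟩: (-0.1276i - 0.7862i - 0.6046)/(2√2) = (-0.2138 - 0.3231i)
|010⟩: (0.1276i + 0.7862i - 0.6046)/(2√2) = (-0.2138 + 0.3231i)
|011⟩: (-0.1276i + 0.7862i + 0.6046)/(2√2) = (0.2138 + 0.2329i)
|100⟩: (0.1276i - 0.7862i + 0.6046)/(2√2) = (0.2138 - 0.2329i)
|101⟩: (-0.1276i - 0.7862i - 0.6046)/(2√2) = (-0.2138 - 0.3231i)
|110⟩: (0.1276i + 0.7862i - 0.6046)/(2√2) = (-0.2138 + 0.3231i)
|111⟩: (-0.1276i + 0.7862i + 0.6046)/(2√2) = (0.2138 + 0.2329i)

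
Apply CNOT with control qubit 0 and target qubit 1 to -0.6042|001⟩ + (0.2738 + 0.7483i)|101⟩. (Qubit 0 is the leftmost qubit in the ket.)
-0.6042|001⟩ + (0.2738 + 0.7483i)|111⟩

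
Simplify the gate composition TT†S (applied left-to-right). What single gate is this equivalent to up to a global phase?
S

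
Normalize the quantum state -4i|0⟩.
-i|0⟩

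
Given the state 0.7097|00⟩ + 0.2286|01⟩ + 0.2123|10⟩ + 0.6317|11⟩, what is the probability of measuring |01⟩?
0.05226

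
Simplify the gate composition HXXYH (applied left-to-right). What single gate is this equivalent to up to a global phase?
Y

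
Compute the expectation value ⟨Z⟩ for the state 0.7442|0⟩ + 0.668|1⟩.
0.1076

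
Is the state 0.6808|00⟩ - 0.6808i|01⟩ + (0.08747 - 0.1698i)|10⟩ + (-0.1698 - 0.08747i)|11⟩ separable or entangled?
Separable

Writing the state as a|00⟩ + b|01⟩ + c|10⟩ + d|11⟩, it is a product state iff ad − bc = 0.
Here (a, b, c, d) = (0.6808, -0.6808i, (0.08747 - 0.1698i), (-0.1698 - 0.08747i)): ad − bc = (0.6808)(-0.1698 - 0.08747i) − (-0.6808i)(0.08747 - 0.1698i) = 0, so the state is separable.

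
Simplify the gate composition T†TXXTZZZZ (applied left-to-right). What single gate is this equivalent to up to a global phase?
T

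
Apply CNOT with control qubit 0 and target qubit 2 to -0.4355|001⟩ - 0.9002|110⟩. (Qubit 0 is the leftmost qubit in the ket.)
-0.4355|001⟩ - 0.9002|111⟩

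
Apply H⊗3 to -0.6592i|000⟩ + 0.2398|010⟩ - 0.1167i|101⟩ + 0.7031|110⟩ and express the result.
(0.3334 - 0.2743i)|000⟩ + (0.3334 - 0.1918i)|001⟩ + (-0.3334 - 0.2743i)|010⟩ + (-0.3334 - 0.1918i)|011⟩ + (-0.1638 - 0.1918i)|100⟩ + (-0.1638 - 0.2743i)|101⟩ + (0.1638 - 0.1918i)|110⟩ + (0.1638 - 0.2743i)|111⟩

H⊗3 gives amp(|y⟩) = (1/2√2) Σ_x (−1)^(x·y) amp(|x⟩), where x·y is the number of positions in which both x and y have a 1.
|000⟩: (-0.6592i + 0.2398 - 0.1167i + 0.7031)/(2√2) = (0.3334 - 0.2743i)
|001⟩: (-0.6592i + 0.2398 + 0.1167i + 0.7031)/(2√2) = (0.3334 - 0.1918i)
|010⟩: (-0.6592i - 0.2398 - 0.1167i - 0.7031)/(2√2) = (-0.3334 - 0.2743i)
|011⟩: (-0.6592i - 0.2398 + 0.1167i - 0.7031)/(2√2) = (-0.3334 - 0.1918i)
|100⟩: (-0.6592i + 0.2398 + 0.1167i - 0.7031)/(2√2) = (-0.1638 - 0.1918i)
|101⟩: (-0.6592i + 0.2398 - 0.1167i - 0.7031)/(2√2) = (-0.1638 - 0.2743i)
|110⟩: (-0.6592i - 0.2398 + 0.1167i + 0.7031)/(2√2) = (0.1638 - 0.1918i)
|111⟩: (-0.6592i - 0.2398 - 0.1167i + 0.7031)/(2√2) = (0.1638 - 0.2743i)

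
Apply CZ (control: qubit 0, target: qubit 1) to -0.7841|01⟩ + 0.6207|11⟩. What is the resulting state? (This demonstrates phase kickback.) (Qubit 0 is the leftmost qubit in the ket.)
-0.7841|01⟩ - 0.6207|11⟩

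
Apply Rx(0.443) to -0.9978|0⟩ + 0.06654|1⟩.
(-0.9734 - 0.01462i)|0⟩ + (0.06491 + 0.2192i)|1⟩

Rx(0.443) = [[cos(θ/2), −i·sin(θ/2)], [−i·sin(θ/2), cos(θ/2)]]; θ = 0.443, cos(θ/2) ≈ 0.975569, sin(θ/2) ≈ 0.219693.
With a = amp(|0⟩) = -0.9978 and b = amp(|1⟩) = 0.06654:
new amp(|0⟩) = (0.975569)·a + (-0.219693i)·b = (-0.9734 - 0.01462i)
new amp(|1⟩) = (-0.219693i)·a + (0.975569)·b = (0.06491 + 0.2192i)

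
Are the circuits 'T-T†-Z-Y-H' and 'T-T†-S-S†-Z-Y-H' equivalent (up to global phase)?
Yes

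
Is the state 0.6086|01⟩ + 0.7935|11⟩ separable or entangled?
Separable

Writing the state as a|00⟩ + b|01⟩ + c|10⟩ + d|11⟩, it is a product state iff ad − bc = 0.
Here (a, b, c, d) = (0, 0.6086, 0, 0.7935): ad − bc = (0)(0.7935) − (0.6086)(0) = 0, so the state is separable.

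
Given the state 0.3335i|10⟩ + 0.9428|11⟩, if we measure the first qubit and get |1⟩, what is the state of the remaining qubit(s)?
0.3335i|0⟩ + 0.9428|1⟩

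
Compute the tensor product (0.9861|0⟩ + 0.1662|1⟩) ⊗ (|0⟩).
0.9861|00⟩ + 0.1662|10⟩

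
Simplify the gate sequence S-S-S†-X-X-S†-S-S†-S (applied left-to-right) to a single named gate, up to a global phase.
S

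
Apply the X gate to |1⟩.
|0⟩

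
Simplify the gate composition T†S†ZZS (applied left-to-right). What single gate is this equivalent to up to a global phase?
T†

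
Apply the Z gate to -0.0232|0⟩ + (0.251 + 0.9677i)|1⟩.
-0.0232|0⟩ + (-0.251 - 0.9677i)|1⟩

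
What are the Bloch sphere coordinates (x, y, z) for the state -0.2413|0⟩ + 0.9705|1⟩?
(-0.4684, 0, -0.8836)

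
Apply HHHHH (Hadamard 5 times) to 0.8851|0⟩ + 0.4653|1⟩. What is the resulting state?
0.9549|0⟩ + 0.2968|1⟩

H² = I, so H^5 = H: a single Hadamard. With (a, b) = (0.8851, 0.4653), H gives ((a + b)/√2, (a − b)/√2) = (0.9549, 0.2968).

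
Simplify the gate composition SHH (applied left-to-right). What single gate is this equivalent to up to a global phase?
S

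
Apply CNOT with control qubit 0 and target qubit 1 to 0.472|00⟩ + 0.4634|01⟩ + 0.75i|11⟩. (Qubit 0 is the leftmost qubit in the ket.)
0.472|00⟩ + 0.4634|01⟩ + 0.75i|10⟩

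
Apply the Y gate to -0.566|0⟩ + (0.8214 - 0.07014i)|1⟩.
(-0.07014 - 0.8214i)|0⟩ - 0.566i|1⟩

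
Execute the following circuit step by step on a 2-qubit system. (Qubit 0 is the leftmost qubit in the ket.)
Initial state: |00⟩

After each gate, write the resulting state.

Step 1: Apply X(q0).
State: |10⟩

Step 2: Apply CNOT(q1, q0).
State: |10⟩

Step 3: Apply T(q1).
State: |10⟩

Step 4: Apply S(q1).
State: |10⟩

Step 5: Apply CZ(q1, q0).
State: |10⟩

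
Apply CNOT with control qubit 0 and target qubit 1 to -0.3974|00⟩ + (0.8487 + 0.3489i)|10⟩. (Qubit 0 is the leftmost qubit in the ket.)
-0.3974|00⟩ + (0.8487 + 0.3489i)|11⟩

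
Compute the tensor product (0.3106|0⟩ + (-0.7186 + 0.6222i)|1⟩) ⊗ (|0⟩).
0.3106|00⟩ + (-0.7186 + 0.6222i)|10⟩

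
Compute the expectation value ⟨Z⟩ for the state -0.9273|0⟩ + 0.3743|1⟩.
0.7198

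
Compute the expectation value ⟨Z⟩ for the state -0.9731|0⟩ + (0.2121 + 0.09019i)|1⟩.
0.8938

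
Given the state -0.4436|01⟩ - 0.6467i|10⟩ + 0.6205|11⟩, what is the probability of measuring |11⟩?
0.385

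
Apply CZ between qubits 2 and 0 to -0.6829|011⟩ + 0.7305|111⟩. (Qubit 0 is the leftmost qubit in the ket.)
-0.6829|011⟩ - 0.7305|111⟩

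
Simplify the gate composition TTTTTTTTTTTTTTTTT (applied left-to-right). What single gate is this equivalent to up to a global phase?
T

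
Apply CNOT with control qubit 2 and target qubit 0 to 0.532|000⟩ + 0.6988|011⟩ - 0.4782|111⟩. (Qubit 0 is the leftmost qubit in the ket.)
0.532|000⟩ - 0.4782|011⟩ + 0.6988|111⟩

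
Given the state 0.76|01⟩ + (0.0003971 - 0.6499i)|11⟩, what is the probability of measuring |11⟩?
0.4224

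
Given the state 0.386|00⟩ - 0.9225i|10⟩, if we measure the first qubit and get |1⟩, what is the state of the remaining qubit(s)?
-i|0⟩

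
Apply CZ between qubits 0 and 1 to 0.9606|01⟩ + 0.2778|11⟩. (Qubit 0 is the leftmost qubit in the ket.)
0.9606|01⟩ - 0.2778|11⟩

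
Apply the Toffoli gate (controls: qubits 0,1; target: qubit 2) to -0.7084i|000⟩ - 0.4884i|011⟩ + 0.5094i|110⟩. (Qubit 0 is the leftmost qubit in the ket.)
-0.7084i|000⟩ - 0.4884i|011⟩ + 0.5094i|111⟩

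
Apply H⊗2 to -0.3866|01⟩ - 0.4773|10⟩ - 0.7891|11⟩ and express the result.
-0.8265|00⟩ + 0.3492|01⟩ + 0.4399|10⟩ + 0.0374|11⟩

H⊗2 gives amp(|y⟩) = (1/2) Σ_x (−1)^(x·y) amp(|x⟩), where x·y is the number of positions in which both x and y have a 1.
|00⟩: (-0.3866 - 0.4773 - 0.7891)/2 = -0.8265
|01⟩: (0.3866 - 0.4773 + 0.7891)/2 = 0.3492
|10⟩: (-0.3866 + 0.4773 + 0.7891)/2 = 0.4399
|11⟩: (0.3866 + 0.4773 - 0.7891)/2 = 0.0374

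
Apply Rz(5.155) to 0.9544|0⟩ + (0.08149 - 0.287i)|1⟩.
(-0.8065 - 0.5103i)|0⟩ + (0.08458 + 0.2861i)|1⟩

Rz(5.155) = [[e^(−iθ/2), 0], [0, e^(iθ/2)]] with e^(±iθ/2) = cos(θ/2) ± i·sin(θ/2); θ = 5.155, cos(θ/2) ≈ -0.845074, sin(θ/2) ≈ 0.534649.
With a = amp(|0⟩) = 0.9544 and b = amp(|1⟩) = (0.08149 - 0.287i):
new amp(|0⟩) = (-0.845074 - 0.534649i)·a = (-0.8065 - 0.5103i)
new amp(|1⟩) = (-0.845074 + 0.534649i)·b = (0.08458 + 0.2861i)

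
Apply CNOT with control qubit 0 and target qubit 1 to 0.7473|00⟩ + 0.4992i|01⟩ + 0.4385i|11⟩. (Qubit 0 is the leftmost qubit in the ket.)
0.7473|00⟩ + 0.4992i|01⟩ + 0.4385i|10⟩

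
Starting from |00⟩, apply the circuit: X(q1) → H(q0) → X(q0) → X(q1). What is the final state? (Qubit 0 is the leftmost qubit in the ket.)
1/√2|00⟩ + 1/√2|10⟩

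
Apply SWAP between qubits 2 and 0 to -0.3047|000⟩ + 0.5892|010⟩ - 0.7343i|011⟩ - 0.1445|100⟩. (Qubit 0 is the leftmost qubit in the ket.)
-0.3047|000⟩ - 0.1445|001⟩ + 0.5892|010⟩ - 0.7343i|110⟩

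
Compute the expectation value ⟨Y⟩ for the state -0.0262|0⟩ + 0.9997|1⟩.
0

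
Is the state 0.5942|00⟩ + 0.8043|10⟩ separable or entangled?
Separable

Writing the state as a|00⟩ + b|01⟩ + c|10⟩ + d|11⟩, it is a product state iff ad − bc = 0.
Here (a, b, c, d) = (0.5942, 0, 0.8043, 0): ad − bc = (0.5942)(0) − (0)(0.8043) = 0, so the state is separable.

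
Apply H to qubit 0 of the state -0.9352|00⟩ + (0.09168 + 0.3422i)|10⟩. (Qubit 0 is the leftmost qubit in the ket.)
(-0.5965 + 0.242i)|00⟩ + (-0.7261 - 0.242i)|10⟩

H on qubit 0 mixes each pair of kets that differ only in qubit 0: amplitudes (a, b) of (|…0…⟩, |…1…⟩) become ((a + b)/√2, (a − b)/√2). Kets absent from the input have amplitude 0.
(|00⟩, |10⟩): (a, b) = (-0.9352, (0.09168 + 0.3422i)) → ((-0.5965 + 0.242i), (-0.7261 - 0.242i))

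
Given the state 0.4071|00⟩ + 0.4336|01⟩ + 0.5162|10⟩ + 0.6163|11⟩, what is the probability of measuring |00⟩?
0.1657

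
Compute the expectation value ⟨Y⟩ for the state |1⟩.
0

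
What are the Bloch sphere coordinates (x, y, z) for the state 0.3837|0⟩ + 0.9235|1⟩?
(0.7087, 0, -0.7056)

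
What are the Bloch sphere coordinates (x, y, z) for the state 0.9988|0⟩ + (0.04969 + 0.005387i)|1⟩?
(0.09926, 0.01076, 0.9951)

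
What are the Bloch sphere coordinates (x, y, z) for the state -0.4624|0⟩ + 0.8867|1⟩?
(-0.82, 0, -0.5724)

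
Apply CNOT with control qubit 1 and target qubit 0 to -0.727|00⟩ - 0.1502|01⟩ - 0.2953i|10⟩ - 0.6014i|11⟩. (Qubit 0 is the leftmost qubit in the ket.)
-0.727|00⟩ - 0.6014i|01⟩ - 0.2953i|10⟩ - 0.1502|11⟩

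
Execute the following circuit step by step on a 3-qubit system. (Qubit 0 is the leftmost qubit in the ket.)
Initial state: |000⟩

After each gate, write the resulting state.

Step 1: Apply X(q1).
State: |010⟩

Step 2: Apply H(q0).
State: 1/√2|010⟩ + 1/√2|110⟩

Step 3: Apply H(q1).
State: 1/2|000⟩ - 1/2|010⟩ + 1/2|100⟩ - 1/2|110⟩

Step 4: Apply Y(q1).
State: (1/2)i|000⟩ + (1/2)i|010⟩ + (1/2)i|100⟩ + (1/2)i|110⟩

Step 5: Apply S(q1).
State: (1/2)i|000⟩ - 1/2|010⟩ + (1/2)i|100⟩ - 1/2|110⟩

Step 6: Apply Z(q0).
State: (1/2)i|000⟩ - 1/2|010⟩ - (1/2)i|100⟩ + 1/2|110⟩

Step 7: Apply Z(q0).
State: (1/2)i|000⟩ - 1/2|010⟩ + (1/2)i|100⟩ - 1/2|110⟩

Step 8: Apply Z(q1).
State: (1/2)i|000⟩ + 1/2|010⟩ + (1/2)i|100⟩ + 1/2|110⟩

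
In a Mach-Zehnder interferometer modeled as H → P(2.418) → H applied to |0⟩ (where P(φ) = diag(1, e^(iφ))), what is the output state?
(0.1253 + 0.331i)|0⟩ + (0.8747 - 0.331i)|1⟩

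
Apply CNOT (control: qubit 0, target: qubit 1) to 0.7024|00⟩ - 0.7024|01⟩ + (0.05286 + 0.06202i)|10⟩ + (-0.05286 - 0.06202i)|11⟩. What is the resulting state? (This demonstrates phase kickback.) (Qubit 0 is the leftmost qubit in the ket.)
0.7024|00⟩ - 0.7024|01⟩ + (-0.05286 - 0.06202i)|10⟩ + (0.05286 + 0.06202i)|11⟩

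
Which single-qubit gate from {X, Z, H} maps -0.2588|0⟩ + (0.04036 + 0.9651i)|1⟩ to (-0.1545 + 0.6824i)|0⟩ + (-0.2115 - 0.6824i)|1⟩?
H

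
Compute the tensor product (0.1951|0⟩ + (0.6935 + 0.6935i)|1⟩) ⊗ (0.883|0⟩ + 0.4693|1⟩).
0.1723|00⟩ + 0.09156|01⟩ + (0.6124 + 0.6124i)|10⟩ + (0.3255 + 0.3255i)|11⟩

amp(|b₁b₂…⟩) = product of the factor amplitudes for bits b₁, b₂, …; only kets whose every factor amplitude is nonzero survive.
|00⟩: (0.1951)(0.883) = 0.1723
|01⟩: (0.1951)(0.4693) = 0.09156
|10⟩: (0.6935 + 0.6935i)(0.883) = (0.6124 + 0.6124i)
|11⟩: (0.6935 + 0.6935i)(0.4693) = (0.3255 + 0.3255i)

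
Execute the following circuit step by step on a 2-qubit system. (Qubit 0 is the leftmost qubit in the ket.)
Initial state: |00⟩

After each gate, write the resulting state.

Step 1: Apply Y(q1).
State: i|01⟩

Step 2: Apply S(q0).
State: i|01⟩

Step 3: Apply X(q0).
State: i|11⟩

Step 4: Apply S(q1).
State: -|11⟩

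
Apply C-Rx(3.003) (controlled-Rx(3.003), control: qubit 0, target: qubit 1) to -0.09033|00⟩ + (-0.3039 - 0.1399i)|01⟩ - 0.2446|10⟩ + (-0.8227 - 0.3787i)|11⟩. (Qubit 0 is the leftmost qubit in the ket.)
-0.09033|00⟩ + (-0.3039 - 0.1399i)|01⟩ + (-0.3947 + 0.8207i)|10⟩ + (-0.05696 + 0.2178i)|11⟩

C-Rx(3.003) leaves the control-|0⟩ kets |00⟩, |01⟩ unchanged and applies Rx(3.003) to qubit 1 on the control-|1⟩ pair (|10⟩, |11⟩).
Rx(3.003) = [[cos(θ/2), −i·sin(θ/2)], [−i·sin(θ/2), cos(θ/2)]]; θ = 3.003, cos(θ/2) ≈ 0.0692409, sin(θ/2) ≈ 0.9976.
With a = amp(|10⟩) = -0.2446 and b = amp(|11⟩) = (-0.8227 - 0.3787i):
new amp(|10⟩) = (0.0692409)·a + (-0.9976i)·b = (-0.3947 + 0.8207i)
new amp(|11⟩) = (-0.9976i)·a + (0.0692409)·b = (-0.05696 + 0.2178i)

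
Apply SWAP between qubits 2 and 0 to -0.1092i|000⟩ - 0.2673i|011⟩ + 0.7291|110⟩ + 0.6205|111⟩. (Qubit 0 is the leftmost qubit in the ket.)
-0.1092i|000⟩ + 0.7291|011⟩ - 0.2673i|110⟩ + 0.6205|111⟩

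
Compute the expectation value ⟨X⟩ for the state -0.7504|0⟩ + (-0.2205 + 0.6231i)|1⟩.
0.3309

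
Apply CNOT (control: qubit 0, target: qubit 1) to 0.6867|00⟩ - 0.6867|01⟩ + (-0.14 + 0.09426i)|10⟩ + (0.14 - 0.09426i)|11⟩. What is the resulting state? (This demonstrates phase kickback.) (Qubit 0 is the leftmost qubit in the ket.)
0.6867|00⟩ - 0.6867|01⟩ + (0.14 - 0.09426i)|10⟩ + (-0.14 + 0.09426i)|11⟩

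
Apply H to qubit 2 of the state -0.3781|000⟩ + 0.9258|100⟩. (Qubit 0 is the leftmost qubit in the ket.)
-0.2674|000⟩ - 0.2674|001⟩ + 0.6546|100⟩ + 0.6546|101⟩

H on qubit 2 mixes each pair of kets that differ only in qubit 2: amplitudes (a, b) of (|…0…⟩, |…1…⟩) become ((a + b)/√2, (a − b)/√2). Kets absent from the input have amplitude 0.
(|000⟩, |001⟩): (a, b) = (-0.3781, 0) → (-0.2674, -0.2674)
(|100⟩, |101⟩): (a, b) = (0.9258, 0) → (0.6546, 0.6546)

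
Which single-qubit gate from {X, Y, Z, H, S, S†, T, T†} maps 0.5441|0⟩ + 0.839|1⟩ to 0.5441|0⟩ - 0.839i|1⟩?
S†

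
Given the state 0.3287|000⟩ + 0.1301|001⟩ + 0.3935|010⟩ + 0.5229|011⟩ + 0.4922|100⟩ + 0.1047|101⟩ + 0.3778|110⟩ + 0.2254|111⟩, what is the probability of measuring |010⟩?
0.1548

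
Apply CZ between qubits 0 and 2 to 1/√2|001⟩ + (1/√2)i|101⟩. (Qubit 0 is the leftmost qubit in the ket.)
1/√2|001⟩ - (1/√2)i|101⟩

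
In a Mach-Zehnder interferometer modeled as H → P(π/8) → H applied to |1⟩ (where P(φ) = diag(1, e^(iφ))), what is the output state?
(0.03806 - 0.1913i)|0⟩ + (0.9619 + 0.1913i)|1⟩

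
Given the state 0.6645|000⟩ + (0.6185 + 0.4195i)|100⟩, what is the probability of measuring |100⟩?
0.5585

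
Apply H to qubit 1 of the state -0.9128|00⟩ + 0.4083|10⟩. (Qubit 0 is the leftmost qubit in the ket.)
-0.6454|00⟩ - 0.6454|01⟩ + 0.2887|10⟩ + 0.2887|11⟩

H on qubit 1 mixes each pair of kets that differ only in qubit 1: amplitudes (a, b) of (|…0…⟩, |…1…⟩) become ((a + b)/√2, (a − b)/√2). Kets absent from the input have amplitude 0.
(|00⟩, |01⟩): (a, b) = (-0.9128, 0) → (-0.6454, -0.6454)
(|10⟩, |11⟩): (a, b) = (0.4083, 0) → (0.2887, 0.2887)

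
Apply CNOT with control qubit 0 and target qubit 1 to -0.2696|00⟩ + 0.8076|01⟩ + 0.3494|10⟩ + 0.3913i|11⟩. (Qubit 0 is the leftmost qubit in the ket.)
-0.2696|00⟩ + 0.8076|01⟩ + 0.3913i|10⟩ + 0.3494|11⟩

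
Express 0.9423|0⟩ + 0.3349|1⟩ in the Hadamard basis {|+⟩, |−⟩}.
0.9031|+⟩ + 0.4295|−⟩

With |ψ⟩ = α|0⟩ + β|1⟩, the Hadamard-basis coefficients are ⟨+|ψ⟩ = (α + β)/√2 and ⟨−|ψ⟩ = (α − β)/√2.
Here α = 0.9423, β = 0.3349: (α + β)/√2 = 0.9031, (α − β)/√2 = 0.4295.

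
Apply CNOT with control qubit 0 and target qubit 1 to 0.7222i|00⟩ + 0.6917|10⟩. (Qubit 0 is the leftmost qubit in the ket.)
0.7222i|00⟩ + 0.6917|11⟩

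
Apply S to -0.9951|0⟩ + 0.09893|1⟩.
-0.9951|0⟩ + 0.09893i|1⟩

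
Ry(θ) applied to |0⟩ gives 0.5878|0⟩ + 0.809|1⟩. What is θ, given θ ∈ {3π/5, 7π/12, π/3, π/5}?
3π/5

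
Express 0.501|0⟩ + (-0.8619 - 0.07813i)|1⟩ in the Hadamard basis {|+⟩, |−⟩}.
(-0.2552 - 0.05525i)|+⟩ + (0.9637 + 0.05525i)|−⟩

With |ψ⟩ = α|0⟩ + β|1⟩, the Hadamard-basis coefficients are ⟨+|ψ⟩ = (α + β)/√2 and ⟨−|ψ⟩ = (α − β)/√2.
Here α = 0.501, β = (-0.8619 - 0.07813i): (α + β)/√2 = (-0.2552 - 0.05525i), (α − β)/√2 = (0.9637 + 0.05525i).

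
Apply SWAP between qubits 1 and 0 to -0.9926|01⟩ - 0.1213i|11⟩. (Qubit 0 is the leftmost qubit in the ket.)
-0.9926|10⟩ - 0.1213i|11⟩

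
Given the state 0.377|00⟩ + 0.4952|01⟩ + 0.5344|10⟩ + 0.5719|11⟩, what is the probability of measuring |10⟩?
0.2856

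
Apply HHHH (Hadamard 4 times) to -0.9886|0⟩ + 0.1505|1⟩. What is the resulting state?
-0.9886|0⟩ + 0.1505|1⟩

H² = I, so an even number of Hadamards cancels: H^4 = I and the state is unchanged.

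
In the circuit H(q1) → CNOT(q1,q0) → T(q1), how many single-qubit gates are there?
2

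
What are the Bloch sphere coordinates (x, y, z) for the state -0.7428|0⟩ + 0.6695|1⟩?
(-0.9946, 0, 0.1035)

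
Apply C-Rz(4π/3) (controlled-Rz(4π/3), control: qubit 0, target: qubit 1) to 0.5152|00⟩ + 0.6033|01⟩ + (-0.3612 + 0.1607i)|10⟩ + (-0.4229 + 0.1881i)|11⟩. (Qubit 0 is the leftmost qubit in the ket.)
0.5152|00⟩ + 0.6033|01⟩ + (0.3198 + 0.2325i)|10⟩ + (0.04855 - 0.4603i)|11⟩

C-Rz(4π/3) leaves the control-|0⟩ kets |00⟩, |01⟩ unchanged and applies Rz(4π/3) to qubit 1 on the control-|1⟩ pair (|10⟩, |11⟩).
Rz(4π/3) = [[e^(−iθ/2), 0], [0, e^(iθ/2)]] with e^(±iθ/2) = cos(θ/2) ± i·sin(θ/2); θ = 4π/3, cos(θ/2) ≈ -0.5, sin(θ/2) ≈ 0.866025.
With a = amp(|10⟩) = (-0.3612 + 0.1607i) and b = amp(|11⟩) = (-0.4229 + 0.1881i):
new amp(|10⟩) = (-0.5 - 0.866025i)·a = (0.3198 + 0.2325i)
new amp(|11⟩) = (-0.5 + 0.866025i)·b = (0.04855 - 0.4603i)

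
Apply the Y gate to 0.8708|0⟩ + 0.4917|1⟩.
-0.4917i|0⟩ + 0.8708i|1⟩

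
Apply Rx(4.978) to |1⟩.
-0.6072i|0⟩ - 0.7945|1⟩

Rx(4.978) = [[cos(θ/2), −i·sin(θ/2)], [−i·sin(θ/2), cos(θ/2)]]; θ = 4.978, cos(θ/2) ≈ -0.794512, sin(θ/2) ≈ 0.607248.
With a = amp(|0⟩) = 0 and b = amp(|1⟩) = 1:
new amp(|0⟩) = (-0.794512)·a + (-0.607248i)·b = -0.6072i
new amp(|1⟩) = (-0.607248i)·a + (-0.794512)·b = -0.7945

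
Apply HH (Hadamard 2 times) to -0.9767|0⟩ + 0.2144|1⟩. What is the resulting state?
-0.9767|0⟩ + 0.2144|1⟩

H² = I, so an even number of Hadamards cancels: H^2 = I and the state is unchanged.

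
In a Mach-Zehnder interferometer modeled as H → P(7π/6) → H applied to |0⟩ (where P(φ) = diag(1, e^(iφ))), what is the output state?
(0.06699 - 0.25i)|0⟩ + (0.933 + 0.25i)|1⟩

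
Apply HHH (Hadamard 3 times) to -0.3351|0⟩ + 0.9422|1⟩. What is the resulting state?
0.4293|0⟩ - 0.9032|1⟩

H² = I, so H^3 = H: a single Hadamard. With (a, b) = (-0.3351, 0.9422), H gives ((a + b)/√2, (a − b)/√2) = (0.4293, -0.9032).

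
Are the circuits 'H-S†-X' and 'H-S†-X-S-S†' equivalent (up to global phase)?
Yes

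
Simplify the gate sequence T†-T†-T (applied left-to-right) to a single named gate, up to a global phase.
T†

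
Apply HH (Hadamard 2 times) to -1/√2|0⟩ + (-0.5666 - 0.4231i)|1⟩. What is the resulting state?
-1/√2|0⟩ + (-0.5666 - 0.4231i)|1⟩

H² = I, so an even number of Hadamards cancels: H^2 = I and the state is unchanged.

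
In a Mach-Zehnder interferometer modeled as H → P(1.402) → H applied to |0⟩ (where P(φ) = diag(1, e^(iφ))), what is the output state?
(0.584 + 0.4929i)|0⟩ + (0.416 - 0.4929i)|1⟩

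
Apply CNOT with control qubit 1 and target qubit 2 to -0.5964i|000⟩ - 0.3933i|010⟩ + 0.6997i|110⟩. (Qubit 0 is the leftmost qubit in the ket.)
-0.5964i|000⟩ - 0.3933i|011⟩ + 0.6997i|111⟩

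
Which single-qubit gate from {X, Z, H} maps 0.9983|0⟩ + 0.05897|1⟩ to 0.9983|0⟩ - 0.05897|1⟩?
Z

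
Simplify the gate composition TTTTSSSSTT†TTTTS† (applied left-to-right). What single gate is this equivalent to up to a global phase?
S†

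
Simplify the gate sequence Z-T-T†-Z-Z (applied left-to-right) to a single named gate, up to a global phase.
Z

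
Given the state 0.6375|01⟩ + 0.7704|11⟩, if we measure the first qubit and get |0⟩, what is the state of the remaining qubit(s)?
|1⟩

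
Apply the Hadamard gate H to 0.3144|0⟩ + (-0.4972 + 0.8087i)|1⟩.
(-0.1293 + 0.5718i)|0⟩ + (0.5739 - 0.5718i)|1⟩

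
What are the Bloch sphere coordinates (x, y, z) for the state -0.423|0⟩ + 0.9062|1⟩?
(-0.7666, 0, -0.6423)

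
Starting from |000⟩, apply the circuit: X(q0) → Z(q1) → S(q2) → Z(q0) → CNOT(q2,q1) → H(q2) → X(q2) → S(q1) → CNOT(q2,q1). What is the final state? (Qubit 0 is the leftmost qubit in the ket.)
-1/√2|100⟩ - 1/√2|111⟩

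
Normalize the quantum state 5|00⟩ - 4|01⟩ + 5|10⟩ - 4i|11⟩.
0.5522|00⟩ - 0.4417|01⟩ + 0.5522|10⟩ - 0.4417i|11⟩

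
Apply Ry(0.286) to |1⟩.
-0.1425|0⟩ + 0.9898|1⟩

Ry(0.286) = [[cos(θ/2), −sin(θ/2)], [sin(θ/2), cos(θ/2)]]; θ = 0.286, cos(θ/2) ≈ 0.989793, sin(θ/2) ≈ 0.142513.
With a = amp(|0⟩) = 0 and b = amp(|1⟩) = 1:
new amp(|0⟩) = (0.989793)·a + (-0.142513)·b = -0.1425
new amp(|1⟩) = (0.142513)·a + (0.989793)·b = 0.9898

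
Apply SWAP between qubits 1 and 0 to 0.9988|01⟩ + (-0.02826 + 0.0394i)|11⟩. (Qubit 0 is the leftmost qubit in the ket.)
0.9988|10⟩ + (-0.02826 + 0.0394i)|11⟩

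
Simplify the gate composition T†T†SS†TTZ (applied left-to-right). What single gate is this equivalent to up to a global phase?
Z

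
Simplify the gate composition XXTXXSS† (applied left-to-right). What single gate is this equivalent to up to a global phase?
T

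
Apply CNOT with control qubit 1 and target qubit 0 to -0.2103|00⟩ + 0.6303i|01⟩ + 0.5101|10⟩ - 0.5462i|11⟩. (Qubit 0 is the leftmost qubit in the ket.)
-0.2103|00⟩ - 0.5462i|01⟩ + 0.5101|10⟩ + 0.6303i|11⟩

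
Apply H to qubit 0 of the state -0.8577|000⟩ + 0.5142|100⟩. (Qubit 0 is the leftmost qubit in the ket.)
-0.2429|000⟩ - 0.9701|100⟩

H on qubit 0 mixes each pair of kets that differ only in qubit 0: amplitudes (a, b) of (|…0…⟩, |…1…⟩) become ((a + b)/√2, (a − b)/√2). Kets absent from the input have amplitude 0.
(|000⟩, |100⟩): (a, b) = (-0.8577, 0.5142) → (-0.2429, -0.9701)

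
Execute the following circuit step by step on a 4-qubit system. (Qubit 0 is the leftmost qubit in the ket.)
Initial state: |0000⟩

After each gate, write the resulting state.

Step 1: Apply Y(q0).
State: i|1000⟩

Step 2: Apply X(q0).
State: i|0000⟩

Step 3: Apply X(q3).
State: i|0001⟩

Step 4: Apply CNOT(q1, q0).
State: i|0001⟩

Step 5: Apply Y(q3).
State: |0000⟩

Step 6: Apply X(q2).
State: |0010⟩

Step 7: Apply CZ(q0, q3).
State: |0010⟩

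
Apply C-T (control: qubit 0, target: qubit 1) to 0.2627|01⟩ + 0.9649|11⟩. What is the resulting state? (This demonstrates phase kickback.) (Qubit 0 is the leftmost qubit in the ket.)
0.2627|01⟩ + (0.6823 + 0.6823i)|11⟩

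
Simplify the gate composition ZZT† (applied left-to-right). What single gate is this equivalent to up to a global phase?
T†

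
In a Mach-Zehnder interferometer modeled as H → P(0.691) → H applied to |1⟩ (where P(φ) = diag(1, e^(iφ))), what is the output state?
(0.1147 - 0.3187i)|0⟩ + (0.8853 + 0.3187i)|1⟩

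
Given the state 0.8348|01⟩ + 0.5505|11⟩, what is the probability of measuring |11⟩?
0.3031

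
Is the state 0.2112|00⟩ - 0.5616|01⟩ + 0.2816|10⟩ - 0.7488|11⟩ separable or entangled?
Separable

Writing the state as a|00⟩ + b|01⟩ + c|10⟩ + d|11⟩, it is a product state iff ad − bc = 0.
Here (a, b, c, d) = (0.2112, -0.5616, 0.2816, -0.7488): ad − bc = (0.2112)(-0.7488) − (-0.5616)(0.2816) = 0, so the state is separable.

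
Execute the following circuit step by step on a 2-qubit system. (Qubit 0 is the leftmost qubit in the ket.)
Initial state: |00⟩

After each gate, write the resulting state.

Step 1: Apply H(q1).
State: 1/√2|00⟩ + 1/√2|01⟩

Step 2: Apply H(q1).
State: |00⟩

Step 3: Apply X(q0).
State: |10⟩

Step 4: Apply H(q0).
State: 1/√2|00⟩ - 1/√2|10⟩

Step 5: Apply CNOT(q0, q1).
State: 1/√2|00⟩ - 1/√2|11⟩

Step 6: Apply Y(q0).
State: (1/√2)i|01⟩ + (1/√2)i|10⟩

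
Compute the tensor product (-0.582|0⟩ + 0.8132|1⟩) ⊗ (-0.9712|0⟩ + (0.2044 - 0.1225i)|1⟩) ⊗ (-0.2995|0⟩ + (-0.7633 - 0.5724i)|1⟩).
-0.1693|000⟩ + (-0.4314 - 0.3235i)|001⟩ + (0.03563 - 0.02135i)|010⟩ + (0.1316 + 0.01367i)|011⟩ + 0.2365|100⟩ + (0.6028 + 0.4521i)|101⟩ + (-0.04978 + 0.02984i)|110⟩ + (-0.1839 - 0.01911i)|111⟩

amp(|b₁b₂…⟩) = product of the factor amplitudes for bits b₁, b₂, …; only kets whose every factor amplitude is nonzero survive.
|000⟩: (-0.582)(-0.9712)(-0.2995) = -0.1693
|001⟩: (-0.582)(-0.9712)(-0.7633 - 0.5724i) = (-0.4314 - 0.3235i)
|010⟩: (-0.582)(0.2044 - 0.1225i)(-0.2995) = (0.03563 - 0.02135i)
|011⟩: (-0.582)(0.2044 - 0.1225i)(-0.7633 - 0.5724i) = (0.1316 + 0.01367i)
|100⟩: (0.8132)(-0.9712)(-0.2995) = 0.2365
|101⟩: (0.8132)(-0.9712)(-0.7633 - 0.5724i) = (0.6028 + 0.4521i)
|110⟩: (0.8132)(0.2044 - 0.1225i)(-0.2995) = (-0.04978 + 0.02984i)
|111⟩: (0.8132)(0.2044 - 0.1225i)(-0.7633 - 0.5724i) = (-0.1839 - 0.01911i)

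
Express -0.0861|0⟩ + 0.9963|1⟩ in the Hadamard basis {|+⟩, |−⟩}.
0.6436|+⟩ - 0.7654|−⟩

With |ψ⟩ = α|0⟩ + β|1⟩, the Hadamard-basis coefficients are ⟨+|ψ⟩ = (α + β)/√2 and ⟨−|ψ⟩ = (α − β)/√2.
Here α = -0.0861, β = 0.9963: (α + β)/√2 = 0.6436, (α − β)/√2 = -0.7654.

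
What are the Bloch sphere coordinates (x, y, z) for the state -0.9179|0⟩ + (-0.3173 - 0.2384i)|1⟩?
(0.5825, 0.4377, 0.685)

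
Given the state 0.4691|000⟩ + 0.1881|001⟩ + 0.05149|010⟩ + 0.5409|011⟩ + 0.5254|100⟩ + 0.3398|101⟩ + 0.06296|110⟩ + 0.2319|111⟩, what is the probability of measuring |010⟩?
0.002651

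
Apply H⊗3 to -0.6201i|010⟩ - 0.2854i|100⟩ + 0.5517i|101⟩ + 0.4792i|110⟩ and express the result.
0.04434i|000⟩ - 0.3458i|001⟩ + 0.144i|010⟩ - 0.2461i|011⟩ - 0.4828i|100⟩ - 0.0927i|101⟩ + 0.2945i|110⟩ + 0.6846i|111⟩

H⊗3 gives amp(|y⟩) = (1/2√2) Σ_x (−1)^(x·y) amp(|x⟩), where x·y is the number of positions in which both x and y have a 1.
|000⟩: (-0.6201i - 0.2854i + 0.5517i + 0.4792i)/(2√2) = 0.04434i
|001⟩: (-0.6201i - 0.2854i - 0.5517i + 0.4792i)/(2√2) = -0.3458i
|010⟩: (0.6201i - 0.2854i + 0.5517i - 0.4792i)/(2√2) = 0.144i
|011⟩: (0.6201i - 0.2854i - 0.5517i - 0.4792i)/(2√2) = -0.2461i
|100⟩: (-0.6201i + 0.2854i - 0.5517i - 0.4792i)/(2√2) = -0.4828i
|101⟩: (-0.6201i + 0.2854i + 0.5517i - 0.4792i)/(2√2) = -0.0927i
|110⟩: (0.6201i + 0.2854i - 0.5517i + 0.4792i)/(2√2) = 0.2945i
|111⟩: (0.6201i + 0.2854i + 0.5517i + 0.4792i)/(2√2) = 0.6846i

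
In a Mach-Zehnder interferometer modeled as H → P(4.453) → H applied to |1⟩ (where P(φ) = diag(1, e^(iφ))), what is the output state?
(0.6282 + 0.4833i)|0⟩ + (0.3718 - 0.4833i)|1⟩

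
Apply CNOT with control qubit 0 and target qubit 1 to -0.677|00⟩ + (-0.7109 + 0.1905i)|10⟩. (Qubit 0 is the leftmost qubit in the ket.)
-0.677|00⟩ + (-0.7109 + 0.1905i)|11⟩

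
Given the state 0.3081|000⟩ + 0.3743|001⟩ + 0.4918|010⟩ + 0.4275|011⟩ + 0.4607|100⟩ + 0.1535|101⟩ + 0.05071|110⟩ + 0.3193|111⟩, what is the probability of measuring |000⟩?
0.09493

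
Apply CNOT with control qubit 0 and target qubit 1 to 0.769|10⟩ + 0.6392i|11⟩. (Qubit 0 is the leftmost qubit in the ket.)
0.6392i|10⟩ + 0.769|11⟩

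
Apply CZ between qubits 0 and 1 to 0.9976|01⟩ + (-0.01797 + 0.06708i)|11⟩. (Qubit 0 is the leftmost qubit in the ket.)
0.9976|01⟩ + (0.01797 - 0.06708i)|11⟩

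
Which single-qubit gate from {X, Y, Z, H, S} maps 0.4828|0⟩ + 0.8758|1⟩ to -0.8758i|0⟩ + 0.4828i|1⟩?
Y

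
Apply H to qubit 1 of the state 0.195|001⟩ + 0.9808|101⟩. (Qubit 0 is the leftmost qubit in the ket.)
0.1379|001⟩ + 0.1379|011⟩ + 0.6935|101⟩ + 0.6935|111⟩

H on qubit 1 mixes each pair of kets that differ only in qubit 1: amplitudes (a, b) of (|…0…⟩, |…1…⟩) become ((a + b)/√2, (a − b)/√2). Kets absent from the input have amplitude 0.
(|001⟩, |011⟩): (a, b) = (0.195, 0) → (0.1379, 0.1379)
(|101⟩, |111⟩): (a, b) = (0.9808, 0) → (0.6935, 0.6935)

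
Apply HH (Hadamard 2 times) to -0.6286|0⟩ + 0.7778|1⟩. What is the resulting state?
-0.6286|0⟩ + 0.7778|1⟩

H² = I, so an even number of Hadamards cancels: H^2 = I and the state is unchanged.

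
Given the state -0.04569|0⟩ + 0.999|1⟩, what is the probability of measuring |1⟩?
0.998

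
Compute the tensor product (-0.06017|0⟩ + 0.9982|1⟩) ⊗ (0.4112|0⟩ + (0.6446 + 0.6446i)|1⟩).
-0.02474|00⟩ + (-0.03879 - 0.03879i)|01⟩ + 0.4105|10⟩ + (0.6434 + 0.6434i)|11⟩

amp(|b₁b₂…⟩) = product of the factor amplitudes for bits b₁, b₂, …; only kets whose every factor amplitude is nonzero survive.
|00⟩: (-0.06017)(0.4112) = -0.02474
|01⟩: (-0.06017)(0.6446 + 0.6446i) = (-0.03879 - 0.03879i)
|10⟩: (0.9982)(0.4112) = 0.4105
|11⟩: (0.9982)(0.6446 + 0.6446i) = (0.6434 + 0.6434i)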